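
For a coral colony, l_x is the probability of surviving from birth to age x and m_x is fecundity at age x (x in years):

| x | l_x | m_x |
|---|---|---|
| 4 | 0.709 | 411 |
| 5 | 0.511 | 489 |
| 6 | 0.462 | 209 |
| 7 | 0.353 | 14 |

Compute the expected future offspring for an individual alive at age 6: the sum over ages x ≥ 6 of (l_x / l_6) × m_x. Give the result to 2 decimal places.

l_6 = 0.462. Conditional survival from age 6 to x is l_x / l_6.
  x=6: (0.462/0.462) × 209 = 209.0000
  x=7: (0.353/0.462) × 14 = 10.6970
Sum = 209.0000 + 10.6970 = 219.6970

219.70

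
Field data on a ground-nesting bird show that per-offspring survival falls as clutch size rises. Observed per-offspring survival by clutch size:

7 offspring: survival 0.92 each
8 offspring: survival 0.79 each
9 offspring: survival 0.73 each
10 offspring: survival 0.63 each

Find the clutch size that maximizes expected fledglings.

9

Expected fledglings = c × s(c):
  c=7: 7 × 0.92 = 6.440
  c=8: 8 × 0.79 = 6.320
  c=9: 9 × 0.73 = 6.570
  c=10: 10 × 0.63 = 6.300
Maximum at c = 9 (6.570 fledglings).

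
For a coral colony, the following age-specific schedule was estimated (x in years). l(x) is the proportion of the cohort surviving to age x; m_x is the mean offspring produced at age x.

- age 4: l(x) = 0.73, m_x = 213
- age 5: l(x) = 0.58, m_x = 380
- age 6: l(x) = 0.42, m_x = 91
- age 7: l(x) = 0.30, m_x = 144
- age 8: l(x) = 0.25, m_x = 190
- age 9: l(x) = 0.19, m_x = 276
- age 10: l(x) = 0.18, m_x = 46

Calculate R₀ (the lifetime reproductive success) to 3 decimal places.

565.530

R₀ = Σ l(x) m_x:
  age 4: 0.73 × 213 = 155.4900
  age 5: 0.58 × 380 = 220.4000
  age 6: 0.42 × 91 = 38.2200
  age 7: 0.30 × 144 = 43.2000
  age 8: 0.25 × 190 = 47.5000
  age 9: 0.19 × 276 = 52.4400
  age 10: 0.18 × 46 = 8.2800
R₀ = 155.4900 + 220.4000 + 38.2200 + 43.2000 + 47.5000 + 52.4400 + 8.2800 = 565.5300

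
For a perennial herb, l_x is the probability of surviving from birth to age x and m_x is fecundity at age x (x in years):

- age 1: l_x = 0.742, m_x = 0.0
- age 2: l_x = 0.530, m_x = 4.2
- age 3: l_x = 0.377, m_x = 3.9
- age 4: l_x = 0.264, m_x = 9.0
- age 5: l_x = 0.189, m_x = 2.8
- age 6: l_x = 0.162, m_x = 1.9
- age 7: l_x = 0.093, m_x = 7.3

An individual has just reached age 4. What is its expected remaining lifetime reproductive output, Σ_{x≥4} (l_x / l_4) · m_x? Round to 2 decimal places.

l_4 = 0.264. Conditional survival from age 4 to x is l_x / l_4.
  x=4: (0.264/0.264) × 9.0 = 9.0000
  x=5: (0.189/0.264) × 2.8 = 2.0045
  x=6: (0.162/0.264) × 1.9 = 1.1659
  x=7: (0.093/0.264) × 7.3 = 2.5716
Sum = 9.0000 + 2.0045 + 1.1659 + 2.5716 = 14.7420

14.74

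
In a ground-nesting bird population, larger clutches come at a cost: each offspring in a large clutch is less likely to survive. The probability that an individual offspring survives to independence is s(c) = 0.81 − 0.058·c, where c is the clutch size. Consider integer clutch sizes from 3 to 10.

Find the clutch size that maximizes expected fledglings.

Expected fledglings = c × s(c):
  c=3: 3 × 0.636 = 1.908
  c=4: 4 × 0.578 = 2.312
  c=5: 5 × 0.520 = 2.600
  c=6: 6 × 0.462 = 2.772
  c=7: 7 × 0.404 = 2.828
  c=8: 8 × 0.346 = 2.768
  c=9: 9 × 0.288 = 2.592
  c=10: 10 × 0.230 = 2.300
Maximum at c = 7 (2.828 fledglings).

7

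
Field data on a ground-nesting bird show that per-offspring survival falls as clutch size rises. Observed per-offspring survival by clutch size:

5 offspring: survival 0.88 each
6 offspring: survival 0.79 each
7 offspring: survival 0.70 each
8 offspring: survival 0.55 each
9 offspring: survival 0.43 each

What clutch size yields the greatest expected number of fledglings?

7

Expected fledglings = c × s(c):
  c=5: 5 × 0.88 = 4.400
  c=6: 6 × 0.79 = 4.740
  c=7: 7 × 0.70 = 4.900
  c=8: 8 × 0.55 = 4.400
  c=9: 9 × 0.43 = 3.870
Maximum at c = 7 (4.900 fledglings).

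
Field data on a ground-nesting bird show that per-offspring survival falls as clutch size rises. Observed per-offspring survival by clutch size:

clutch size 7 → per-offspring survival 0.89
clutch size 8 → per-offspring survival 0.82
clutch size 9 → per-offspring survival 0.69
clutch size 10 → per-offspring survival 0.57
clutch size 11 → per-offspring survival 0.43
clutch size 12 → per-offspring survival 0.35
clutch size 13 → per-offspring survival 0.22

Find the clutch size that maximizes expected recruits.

8

Expected recruits = c × s(c):
  c=7: 7 × 0.89 = 6.230
  c=8: 8 × 0.82 = 6.560
  c=9: 9 × 0.69 = 6.210
  c=10: 10 × 0.57 = 5.700
  c=11: 11 × 0.43 = 4.730
  c=12: 12 × 0.35 = 4.200
  c=13: 13 × 0.22 = 2.860
Maximum at c = 8 (6.560 recruits).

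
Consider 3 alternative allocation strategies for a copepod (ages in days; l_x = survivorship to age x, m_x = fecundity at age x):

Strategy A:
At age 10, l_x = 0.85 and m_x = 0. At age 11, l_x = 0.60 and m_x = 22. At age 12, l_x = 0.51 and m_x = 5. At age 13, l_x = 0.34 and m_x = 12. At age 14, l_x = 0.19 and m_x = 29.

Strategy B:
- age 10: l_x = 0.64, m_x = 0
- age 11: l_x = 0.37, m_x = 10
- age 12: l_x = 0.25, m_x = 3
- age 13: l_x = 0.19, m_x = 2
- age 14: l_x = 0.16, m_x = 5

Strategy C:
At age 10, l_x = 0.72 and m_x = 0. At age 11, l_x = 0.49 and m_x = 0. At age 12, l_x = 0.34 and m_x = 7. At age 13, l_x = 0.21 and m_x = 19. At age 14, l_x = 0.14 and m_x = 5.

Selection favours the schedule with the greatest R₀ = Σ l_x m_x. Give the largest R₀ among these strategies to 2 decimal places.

Strategy A: R₀ = 0.85×0 + 0.60×22 + 0.51×5 + 0.34×12 + 0.19×29 = 25.3400
Strategy B: R₀ = 0.64×0 + 0.37×10 + 0.25×3 + 0.19×2 + 0.16×5 = 5.6300
Strategy C: R₀ = 0.72×0 + 0.49×0 + 0.34×7 + 0.21×19 + 0.14×5 = 7.0700
Highest R₀: strategy A with 25.3400.

25.34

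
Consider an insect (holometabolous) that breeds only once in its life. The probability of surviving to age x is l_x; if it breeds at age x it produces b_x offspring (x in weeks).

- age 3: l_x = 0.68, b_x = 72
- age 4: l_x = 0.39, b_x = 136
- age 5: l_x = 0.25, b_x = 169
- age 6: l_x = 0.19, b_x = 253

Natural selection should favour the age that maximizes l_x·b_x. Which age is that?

Expected offspring if breeding at age x = l_x × b_x:
  age 3: 0.68 × 72 = 48.960
  age 4: 0.39 × 136 = 53.040
  age 5: 0.25 × 169 = 42.250
  age 6: 0.19 × 253 = 48.070
Maximum at age 4 (53.040).

4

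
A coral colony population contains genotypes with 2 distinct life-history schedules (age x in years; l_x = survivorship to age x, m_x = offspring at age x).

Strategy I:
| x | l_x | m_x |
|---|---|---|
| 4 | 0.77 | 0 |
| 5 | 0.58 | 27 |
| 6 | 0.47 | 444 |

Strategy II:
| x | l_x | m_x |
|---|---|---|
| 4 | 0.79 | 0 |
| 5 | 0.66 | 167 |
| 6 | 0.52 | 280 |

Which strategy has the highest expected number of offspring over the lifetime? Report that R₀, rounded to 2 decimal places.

Strategy I: R₀ = 0.77×0 + 0.58×27 + 0.47×444 = 224.3400
Strategy II: R₀ = 0.79×0 + 0.66×167 + 0.52×280 = 255.8200
Highest R₀: strategy II with 255.8200.

255.82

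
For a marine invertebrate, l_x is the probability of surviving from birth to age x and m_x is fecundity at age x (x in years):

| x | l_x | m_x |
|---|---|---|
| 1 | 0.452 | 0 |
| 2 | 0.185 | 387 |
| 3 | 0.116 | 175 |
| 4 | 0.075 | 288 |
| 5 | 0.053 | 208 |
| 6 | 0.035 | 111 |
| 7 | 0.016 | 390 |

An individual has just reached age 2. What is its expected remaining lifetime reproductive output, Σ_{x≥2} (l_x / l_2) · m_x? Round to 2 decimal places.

727.81

l_2 = 0.185. Conditional survival from age 2 to x is l_x / l_2.
  x=2: (0.185/0.185) × 387 = 387.0000
  x=3: (0.116/0.185) × 175 = 109.7297
  x=4: (0.075/0.185) × 288 = 116.7568
  x=5: (0.053/0.185) × 208 = 59.5892
  x=6: (0.035/0.185) × 111 = 21.0000
  x=7: (0.016/0.185) × 390 = 33.7297
Sum = 387.0000 + 109.7297 + 116.7568 + 59.5892 + 21.0000 + 33.7297 = 727.8054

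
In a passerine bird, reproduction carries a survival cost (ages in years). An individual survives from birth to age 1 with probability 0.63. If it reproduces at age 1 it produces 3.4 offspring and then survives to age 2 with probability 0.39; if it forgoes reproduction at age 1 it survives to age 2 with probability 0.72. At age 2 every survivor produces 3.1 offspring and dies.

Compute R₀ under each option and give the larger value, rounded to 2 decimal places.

breed at age 1: R₀ = 0.63 × (3.4 + 0.39 × 3.1) = 0.63 × 4.6090 = 2.9037
delay to age 2: R₀ = 0.63 × (0.72 × 3.1) = 0.63 × 2.2320 = 1.4062
Higher: breed at age 1 (2.9037).

2.90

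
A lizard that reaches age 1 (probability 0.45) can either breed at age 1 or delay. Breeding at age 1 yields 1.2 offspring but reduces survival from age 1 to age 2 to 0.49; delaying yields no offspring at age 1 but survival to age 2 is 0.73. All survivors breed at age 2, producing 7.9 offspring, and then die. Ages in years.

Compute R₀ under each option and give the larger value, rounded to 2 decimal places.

breed at age 1: R₀ = 0.45 × (1.2 + 0.49 × 7.9) = 0.45 × 5.0710 = 2.2820
delay to age 2: R₀ = 0.45 × (0.73 × 7.9) = 0.45 × 5.7670 = 2.5952
Higher: delay to age 2 (2.5952).

2.60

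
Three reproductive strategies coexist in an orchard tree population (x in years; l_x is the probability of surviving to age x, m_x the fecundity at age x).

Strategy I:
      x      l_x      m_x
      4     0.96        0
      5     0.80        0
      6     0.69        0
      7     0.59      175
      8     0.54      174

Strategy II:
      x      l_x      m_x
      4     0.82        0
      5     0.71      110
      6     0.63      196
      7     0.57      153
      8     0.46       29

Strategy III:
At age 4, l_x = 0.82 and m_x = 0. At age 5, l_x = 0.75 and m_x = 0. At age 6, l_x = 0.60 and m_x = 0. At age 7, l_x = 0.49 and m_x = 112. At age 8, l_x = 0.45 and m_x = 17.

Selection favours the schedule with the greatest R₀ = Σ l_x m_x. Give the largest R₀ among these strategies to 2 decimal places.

302.13

Strategy I: R₀ = 0.96×0 + 0.80×0 + 0.69×0 + 0.59×175 + 0.54×174 = 197.2100
Strategy II: R₀ = 0.82×0 + 0.71×110 + 0.63×196 + 0.57×153 + 0.46×29 = 302.1300
Strategy III: R₀ = 0.82×0 + 0.75×0 + 0.60×0 + 0.49×112 + 0.45×17 = 62.5300
Highest R₀: strategy II with 302.1300.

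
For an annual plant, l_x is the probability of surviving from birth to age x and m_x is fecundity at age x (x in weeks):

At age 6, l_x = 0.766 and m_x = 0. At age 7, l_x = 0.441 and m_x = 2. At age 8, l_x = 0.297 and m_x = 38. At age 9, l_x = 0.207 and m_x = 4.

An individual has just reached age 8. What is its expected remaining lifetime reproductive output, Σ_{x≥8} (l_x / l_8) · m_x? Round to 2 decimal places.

40.79

l_8 = 0.297. Conditional survival from age 8 to x is l_x / l_8.
  x=8: (0.297/0.297) × 38 = 38.0000
  x=9: (0.207/0.297) × 4 = 2.7879
Sum = 38.0000 + 2.7879 = 40.7879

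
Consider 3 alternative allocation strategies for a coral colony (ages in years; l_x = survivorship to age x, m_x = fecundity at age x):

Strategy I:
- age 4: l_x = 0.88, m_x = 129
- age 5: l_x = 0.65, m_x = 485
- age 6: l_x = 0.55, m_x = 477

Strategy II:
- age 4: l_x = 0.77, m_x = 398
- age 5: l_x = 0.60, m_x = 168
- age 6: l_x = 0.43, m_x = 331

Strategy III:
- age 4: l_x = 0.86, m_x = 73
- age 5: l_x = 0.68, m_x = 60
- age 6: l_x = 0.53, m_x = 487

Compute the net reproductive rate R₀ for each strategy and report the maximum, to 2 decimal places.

691.12

Strategy I: R₀ = 0.88×129 + 0.65×485 + 0.55×477 = 691.1200
Strategy II: R₀ = 0.77×398 + 0.60×168 + 0.43×331 = 549.5900
Strategy III: R₀ = 0.86×73 + 0.68×60 + 0.53×487 = 361.6900
Highest R₀: strategy I with 691.1200.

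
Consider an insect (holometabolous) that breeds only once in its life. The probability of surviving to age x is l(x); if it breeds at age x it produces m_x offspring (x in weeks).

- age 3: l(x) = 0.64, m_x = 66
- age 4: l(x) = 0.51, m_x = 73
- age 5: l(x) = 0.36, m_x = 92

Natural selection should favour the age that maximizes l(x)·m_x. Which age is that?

Expected offspring if breeding at age x = l(x) × m_x:
  age 3: 0.64 × 66 = 42.240
  age 4: 0.51 × 73 = 37.230
  age 5: 0.36 × 92 = 33.120
Maximum at age 3 (42.240).

3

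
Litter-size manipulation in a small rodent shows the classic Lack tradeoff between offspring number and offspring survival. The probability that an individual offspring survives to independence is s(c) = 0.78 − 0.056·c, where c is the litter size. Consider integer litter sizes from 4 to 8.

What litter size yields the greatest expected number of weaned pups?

Expected weaned pups = c × s(c):
  c=4: 4 × 0.556 = 2.224
  c=5: 5 × 0.500 = 2.500
  c=6: 6 × 0.444 = 2.664
  c=7: 7 × 0.388 = 2.716
  c=8: 8 × 0.332 = 2.656
Maximum at c = 7 (2.716 weaned pups).

7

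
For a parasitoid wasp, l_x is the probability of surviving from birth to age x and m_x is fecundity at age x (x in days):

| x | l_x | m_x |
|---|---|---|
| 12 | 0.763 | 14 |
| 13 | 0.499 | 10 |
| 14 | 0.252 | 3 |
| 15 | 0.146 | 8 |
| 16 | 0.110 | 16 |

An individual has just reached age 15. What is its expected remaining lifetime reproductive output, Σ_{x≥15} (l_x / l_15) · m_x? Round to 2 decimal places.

l_15 = 0.146. Conditional survival from age 15 to x is l_x / l_15.
  x=15: (0.146/0.146) × 8 = 8.0000
  x=16: (0.110/0.146) × 16 = 12.0548
Sum = 8.0000 + 12.0548 = 20.0548

20.05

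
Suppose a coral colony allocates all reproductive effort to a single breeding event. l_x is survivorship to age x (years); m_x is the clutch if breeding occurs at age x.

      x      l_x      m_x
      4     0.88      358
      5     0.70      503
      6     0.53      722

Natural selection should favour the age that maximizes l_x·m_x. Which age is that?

6

Expected offspring if breeding at age x = l_x × m_x:
  age 4: 0.88 × 358 = 315.040
  age 5: 0.70 × 503 = 352.100
  age 6: 0.53 × 722 = 382.660
Maximum at age 6 (382.660).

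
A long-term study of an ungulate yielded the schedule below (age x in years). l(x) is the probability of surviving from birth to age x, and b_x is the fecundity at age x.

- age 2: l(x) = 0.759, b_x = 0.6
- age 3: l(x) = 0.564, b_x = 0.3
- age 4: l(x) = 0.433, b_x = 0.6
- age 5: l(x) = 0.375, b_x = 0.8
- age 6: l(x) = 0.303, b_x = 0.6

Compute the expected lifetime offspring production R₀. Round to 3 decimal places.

1.366

R₀ = Σ l(x) b_x:
  age 2: 0.759 × 0.6 = 0.4554
  age 3: 0.564 × 0.3 = 0.1692
  age 4: 0.433 × 0.6 = 0.2598
  age 5: 0.375 × 0.8 = 0.3000
  age 6: 0.303 × 0.6 = 0.1818
R₀ = 0.4554 + 0.1692 + 0.2598 + 0.3000 + 0.1818 = 1.3662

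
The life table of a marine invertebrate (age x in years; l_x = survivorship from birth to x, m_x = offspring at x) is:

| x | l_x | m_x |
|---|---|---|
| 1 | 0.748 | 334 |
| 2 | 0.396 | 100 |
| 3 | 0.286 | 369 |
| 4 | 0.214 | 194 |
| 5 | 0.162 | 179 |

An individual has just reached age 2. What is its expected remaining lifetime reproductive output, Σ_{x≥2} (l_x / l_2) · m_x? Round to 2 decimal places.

l_2 = 0.396. Conditional survival from age 2 to x is l_x / l_2.
  x=2: (0.396/0.396) × 100 = 100.0000
  x=3: (0.286/0.396) × 369 = 266.5000
  x=4: (0.214/0.396) × 194 = 104.8384
  x=5: (0.162/0.396) × 179 = 73.2273
Sum = 100.0000 + 266.5000 + 104.8384 + 73.2273 = 544.5657

544.57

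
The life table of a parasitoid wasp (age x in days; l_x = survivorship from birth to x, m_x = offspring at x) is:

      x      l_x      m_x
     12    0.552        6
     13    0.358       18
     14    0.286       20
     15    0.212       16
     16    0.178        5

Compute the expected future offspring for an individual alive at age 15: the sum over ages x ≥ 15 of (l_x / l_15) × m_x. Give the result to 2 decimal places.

l_15 = 0.212. Conditional survival from age 15 to x is l_x / l_15.
  x=15: (0.212/0.212) × 16 = 16.0000
  x=16: (0.178/0.212) × 5 = 4.1981
Sum = 16.0000 + 4.1981 = 20.1981

20.20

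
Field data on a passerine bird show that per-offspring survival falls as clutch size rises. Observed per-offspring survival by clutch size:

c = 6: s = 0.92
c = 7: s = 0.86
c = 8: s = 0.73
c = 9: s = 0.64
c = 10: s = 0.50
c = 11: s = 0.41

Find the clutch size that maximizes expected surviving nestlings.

7

Expected surviving nestlings = c × s(c):
  c=6: 6 × 0.92 = 5.520
  c=7: 7 × 0.86 = 6.020
  c=8: 8 × 0.73 = 5.840
  c=9: 9 × 0.64 = 5.760
  c=10: 10 × 0.50 = 5.000
  c=11: 11 × 0.41 = 4.510
Maximum at c = 7 (6.020 surviving nestlings).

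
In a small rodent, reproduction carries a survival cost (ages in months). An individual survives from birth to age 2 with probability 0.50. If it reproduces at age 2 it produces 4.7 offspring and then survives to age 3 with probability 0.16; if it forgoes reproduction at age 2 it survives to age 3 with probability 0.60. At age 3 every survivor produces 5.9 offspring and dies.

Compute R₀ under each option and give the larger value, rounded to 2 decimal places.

2.82

breed at age 2: R₀ = 0.50 × (4.7 + 0.16 × 5.9) = 0.50 × 5.6440 = 2.8220
delay to age 3: R₀ = 0.50 × (0.60 × 5.9) = 0.50 × 3.5400 = 1.7700
Higher: breed at age 2 (2.8220).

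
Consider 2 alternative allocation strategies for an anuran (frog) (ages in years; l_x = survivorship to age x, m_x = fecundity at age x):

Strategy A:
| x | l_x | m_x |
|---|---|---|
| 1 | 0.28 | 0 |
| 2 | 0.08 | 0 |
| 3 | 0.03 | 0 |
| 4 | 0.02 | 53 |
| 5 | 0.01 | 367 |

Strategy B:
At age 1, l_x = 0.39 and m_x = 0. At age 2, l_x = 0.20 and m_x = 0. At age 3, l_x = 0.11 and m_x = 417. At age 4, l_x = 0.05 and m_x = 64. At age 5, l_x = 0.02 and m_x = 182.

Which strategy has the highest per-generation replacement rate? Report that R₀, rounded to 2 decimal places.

52.71

Strategy A: R₀ = 0.28×0 + 0.08×0 + 0.03×0 + 0.02×53 + 0.01×367 = 4.7300
Strategy B: R₀ = 0.39×0 + 0.20×0 + 0.11×417 + 0.05×64 + 0.02×182 = 52.7100
Highest R₀: strategy B with 52.7100.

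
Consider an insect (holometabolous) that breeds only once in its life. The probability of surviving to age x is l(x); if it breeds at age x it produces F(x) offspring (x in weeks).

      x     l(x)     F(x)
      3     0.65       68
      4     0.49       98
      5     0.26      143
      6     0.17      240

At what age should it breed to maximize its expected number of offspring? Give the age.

Expected offspring if breeding at age x = l(x) × F(x):
  age 3: 0.65 × 68 = 44.200
  age 4: 0.49 × 98 = 48.020
  age 5: 0.26 × 143 = 37.180
  age 6: 0.17 × 240 = 40.800
Maximum at age 4 (48.020).

4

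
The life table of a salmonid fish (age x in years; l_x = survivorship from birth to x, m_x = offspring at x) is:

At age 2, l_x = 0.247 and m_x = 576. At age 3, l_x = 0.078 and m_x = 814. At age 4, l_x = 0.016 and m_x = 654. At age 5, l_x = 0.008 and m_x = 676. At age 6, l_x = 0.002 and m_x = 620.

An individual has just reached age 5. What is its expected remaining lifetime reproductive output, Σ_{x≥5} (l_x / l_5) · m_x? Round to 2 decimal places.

831.00

l_5 = 0.008. Conditional survival from age 5 to x is l_x / l_5.
  x=5: (0.008/0.008) × 676 = 676.0000
  x=6: (0.002/0.008) × 620 = 155.0000
Sum = 676.0000 + 155.0000 = 831.0000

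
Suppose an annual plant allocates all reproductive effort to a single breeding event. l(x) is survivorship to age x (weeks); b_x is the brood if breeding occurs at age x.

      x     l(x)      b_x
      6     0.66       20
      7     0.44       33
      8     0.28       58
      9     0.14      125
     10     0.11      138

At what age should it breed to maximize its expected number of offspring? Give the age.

9

Expected offspring if breeding at age x = l(x) × b_x:
  age 6: 0.66 × 20 = 13.200
  age 7: 0.44 × 33 = 14.520
  age 8: 0.28 × 58 = 16.240
  age 9: 0.14 × 125 = 17.500
  age 10: 0.11 × 138 = 15.180
Maximum at age 9 (17.500).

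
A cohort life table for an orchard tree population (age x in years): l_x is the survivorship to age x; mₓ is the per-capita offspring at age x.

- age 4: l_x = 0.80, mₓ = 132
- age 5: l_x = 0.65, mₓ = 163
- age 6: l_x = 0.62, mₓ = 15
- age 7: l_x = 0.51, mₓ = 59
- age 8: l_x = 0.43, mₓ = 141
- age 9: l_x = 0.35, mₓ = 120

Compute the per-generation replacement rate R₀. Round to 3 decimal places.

353.570

R₀ = Σ l_x mₓ:
  age 4: 0.80 × 132 = 105.6000
  age 5: 0.65 × 163 = 105.9500
  age 6: 0.62 × 15 = 9.3000
  age 7: 0.51 × 59 = 30.0900
  age 8: 0.43 × 141 = 60.6300
  age 9: 0.35 × 120 = 42.0000
R₀ = 105.6000 + 105.9500 + 9.3000 + 30.0900 + 60.6300 + 42.0000 = 353.5700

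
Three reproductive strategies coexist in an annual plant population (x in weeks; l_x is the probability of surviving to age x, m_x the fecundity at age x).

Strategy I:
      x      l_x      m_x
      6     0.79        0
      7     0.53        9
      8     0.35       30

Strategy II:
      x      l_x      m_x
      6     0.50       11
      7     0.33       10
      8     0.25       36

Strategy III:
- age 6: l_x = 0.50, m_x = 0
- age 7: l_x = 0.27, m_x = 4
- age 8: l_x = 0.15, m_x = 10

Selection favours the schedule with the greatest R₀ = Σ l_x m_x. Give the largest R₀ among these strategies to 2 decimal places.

Strategy I: R₀ = 0.79×0 + 0.53×9 + 0.35×30 = 15.2700
Strategy II: R₀ = 0.50×11 + 0.33×10 + 0.25×36 = 17.8000
Strategy III: R₀ = 0.50×0 + 0.27×4 + 0.15×10 = 2.5800
Highest R₀: strategy II with 17.8000.

17.80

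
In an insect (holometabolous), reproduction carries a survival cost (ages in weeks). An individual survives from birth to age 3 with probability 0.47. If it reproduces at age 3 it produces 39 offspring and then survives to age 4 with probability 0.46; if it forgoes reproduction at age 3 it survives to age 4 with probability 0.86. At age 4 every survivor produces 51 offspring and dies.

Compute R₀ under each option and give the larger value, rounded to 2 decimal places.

breed at age 3: R₀ = 0.47 × (39 + 0.46 × 51) = 0.47 × 62.4600 = 29.3562
delay to age 4: R₀ = 0.47 × (0.86 × 51) = 0.47 × 43.8600 = 20.6142
Higher: breed at age 3 (29.3562).

29.36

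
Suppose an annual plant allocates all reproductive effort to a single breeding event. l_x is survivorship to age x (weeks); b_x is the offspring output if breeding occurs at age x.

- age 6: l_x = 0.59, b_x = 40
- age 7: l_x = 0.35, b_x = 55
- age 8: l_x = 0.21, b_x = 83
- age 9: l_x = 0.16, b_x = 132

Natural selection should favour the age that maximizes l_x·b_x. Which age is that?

6

Expected offspring if breeding at age x = l_x × b_x:
  age 6: 0.59 × 40 = 23.600
  age 7: 0.35 × 55 = 19.250
  age 8: 0.21 × 83 = 17.430
  age 9: 0.16 × 132 = 21.120
Maximum at age 6 (23.600).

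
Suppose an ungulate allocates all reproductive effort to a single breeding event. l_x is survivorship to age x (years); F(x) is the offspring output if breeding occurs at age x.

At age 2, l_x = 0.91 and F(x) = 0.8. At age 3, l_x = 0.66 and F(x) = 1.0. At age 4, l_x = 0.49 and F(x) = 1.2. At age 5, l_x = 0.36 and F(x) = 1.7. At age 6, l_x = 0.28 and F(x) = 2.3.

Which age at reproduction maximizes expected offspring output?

2

Expected offspring if breeding at age x = l_x × F(x):
  age 2: 0.91 × 0.8 = 0.728
  age 3: 0.66 × 1.0 = 0.660
  age 4: 0.49 × 1.2 = 0.588
  age 5: 0.36 × 1.7 = 0.612
  age 6: 0.28 × 2.3 = 0.644
Maximum at age 2 (0.728).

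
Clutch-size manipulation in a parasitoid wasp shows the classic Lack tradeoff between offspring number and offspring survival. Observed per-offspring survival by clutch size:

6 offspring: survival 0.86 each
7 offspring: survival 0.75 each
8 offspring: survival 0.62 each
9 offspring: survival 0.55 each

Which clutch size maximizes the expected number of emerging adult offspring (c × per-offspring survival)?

7

Expected emerging adult offspring = c × s(c):
  c=6: 6 × 0.86 = 5.160
  c=7: 7 × 0.75 = 5.250
  c=8: 8 × 0.62 = 4.960
  c=9: 9 × 0.55 = 4.950
Maximum at c = 7 (5.250 emerging adult offspring).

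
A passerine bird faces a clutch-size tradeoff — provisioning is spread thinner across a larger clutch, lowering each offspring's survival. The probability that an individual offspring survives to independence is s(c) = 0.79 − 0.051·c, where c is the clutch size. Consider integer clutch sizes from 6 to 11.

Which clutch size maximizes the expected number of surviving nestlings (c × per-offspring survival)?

8

Expected surviving nestlings = c × s(c):
  c=6: 6 × 0.484 = 2.904
  c=7: 7 × 0.433 = 3.031
  c=8: 8 × 0.382 = 3.056
  c=9: 9 × 0.331 = 2.979
  c=10: 10 × 0.280 = 2.800
  c=11: 11 × 0.229 = 2.519
Maximum at c = 8 (3.056 surviving nestlings).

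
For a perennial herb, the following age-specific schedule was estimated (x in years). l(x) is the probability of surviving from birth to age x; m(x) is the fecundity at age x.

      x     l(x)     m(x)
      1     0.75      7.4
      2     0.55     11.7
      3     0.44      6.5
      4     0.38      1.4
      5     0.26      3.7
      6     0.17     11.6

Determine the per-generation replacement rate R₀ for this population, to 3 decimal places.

18.311

R₀ = Σ l(x) m(x):
  age 1: 0.75 × 7.4 = 5.5500
  age 2: 0.55 × 11.7 = 6.4350
  age 3: 0.44 × 6.5 = 2.8600
  age 4: 0.38 × 1.4 = 0.5320
  age 5: 0.26 × 3.7 = 0.9620
  age 6: 0.17 × 11.6 = 1.9720
R₀ = 5.5500 + 6.4350 + 2.8600 + 0.5320 + 0.9620 + 1.9720 = 18.3110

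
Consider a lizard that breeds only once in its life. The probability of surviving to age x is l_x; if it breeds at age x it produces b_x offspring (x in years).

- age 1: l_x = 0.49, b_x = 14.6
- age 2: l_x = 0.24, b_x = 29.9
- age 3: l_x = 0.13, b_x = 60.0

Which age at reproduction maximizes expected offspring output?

3

Expected offspring if breeding at age x = l_x × b_x:
  age 1: 0.49 × 14.6 = 7.154
  age 2: 0.24 × 29.9 = 7.176
  age 3: 0.13 × 60.0 = 7.800
Maximum at age 3 (7.800).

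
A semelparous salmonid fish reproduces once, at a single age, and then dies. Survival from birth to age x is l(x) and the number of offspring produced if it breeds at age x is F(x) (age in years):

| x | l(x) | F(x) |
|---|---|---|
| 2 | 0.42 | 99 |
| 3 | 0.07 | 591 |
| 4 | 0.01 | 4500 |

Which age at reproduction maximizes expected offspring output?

Expected offspring if breeding at age x = l(x) × F(x):
  age 2: 0.42 × 99 = 41.580
  age 3: 0.07 × 591 = 41.370
  age 4: 0.01 × 4500 = 45.000
Maximum at age 4 (45.000).

4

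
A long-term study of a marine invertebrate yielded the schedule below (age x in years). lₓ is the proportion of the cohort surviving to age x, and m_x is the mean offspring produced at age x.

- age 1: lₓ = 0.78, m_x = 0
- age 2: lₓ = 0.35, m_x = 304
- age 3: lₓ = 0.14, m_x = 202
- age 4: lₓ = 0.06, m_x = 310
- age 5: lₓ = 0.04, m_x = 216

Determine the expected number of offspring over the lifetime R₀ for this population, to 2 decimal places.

R₀ = Σ lₓ m_x:
  age 1: 0.78 × 0 = 0.0000
  age 2: 0.35 × 304 = 106.4000
  age 3: 0.14 × 202 = 28.2800
  age 4: 0.06 × 310 = 18.6000
  age 5: 0.04 × 216 = 8.6400
R₀ = 0.0000 + 106.4000 + 28.2800 + 18.6000 + 8.6400 = 161.9200

161.92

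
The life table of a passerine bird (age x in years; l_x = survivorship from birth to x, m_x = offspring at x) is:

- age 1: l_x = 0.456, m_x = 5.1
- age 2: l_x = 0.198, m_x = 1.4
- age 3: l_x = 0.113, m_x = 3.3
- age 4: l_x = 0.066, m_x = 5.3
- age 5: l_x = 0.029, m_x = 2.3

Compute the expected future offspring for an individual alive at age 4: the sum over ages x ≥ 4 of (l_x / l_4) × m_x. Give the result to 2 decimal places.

l_4 = 0.066. Conditional survival from age 4 to x is l_x / l_4.
  x=4: (0.066/0.066) × 5.3 = 5.3000
  x=5: (0.029/0.066) × 2.3 = 1.0106
Sum = 5.3000 + 1.0106 = 6.3106

6.31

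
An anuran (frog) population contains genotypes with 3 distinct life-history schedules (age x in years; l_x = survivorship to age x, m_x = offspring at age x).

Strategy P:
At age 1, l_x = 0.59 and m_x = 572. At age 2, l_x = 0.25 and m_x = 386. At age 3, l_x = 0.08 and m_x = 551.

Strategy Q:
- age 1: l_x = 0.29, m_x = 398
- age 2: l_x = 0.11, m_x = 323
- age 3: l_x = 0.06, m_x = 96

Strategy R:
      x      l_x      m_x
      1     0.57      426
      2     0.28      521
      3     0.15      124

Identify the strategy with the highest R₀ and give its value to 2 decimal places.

Strategy P: R₀ = 0.59×572 + 0.25×386 + 0.08×551 = 478.0600
Strategy Q: R₀ = 0.29×398 + 0.11×323 + 0.06×96 = 156.7100
Strategy R: R₀ = 0.57×426 + 0.28×521 + 0.15×124 = 407.3000
Highest R₀: strategy P with 478.0600.

478.06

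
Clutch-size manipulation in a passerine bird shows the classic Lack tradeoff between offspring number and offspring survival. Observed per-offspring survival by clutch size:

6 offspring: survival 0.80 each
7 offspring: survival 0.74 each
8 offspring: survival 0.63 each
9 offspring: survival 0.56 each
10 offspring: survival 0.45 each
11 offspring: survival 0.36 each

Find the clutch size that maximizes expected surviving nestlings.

7

Expected surviving nestlings = c × s(c):
  c=6: 6 × 0.80 = 4.800
  c=7: 7 × 0.74 = 5.180
  c=8: 8 × 0.63 = 5.040
  c=9: 9 × 0.56 = 5.040
  c=10: 10 × 0.45 = 4.500
  c=11: 11 × 0.36 = 3.960
Maximum at c = 7 (5.180 surviving nestlings).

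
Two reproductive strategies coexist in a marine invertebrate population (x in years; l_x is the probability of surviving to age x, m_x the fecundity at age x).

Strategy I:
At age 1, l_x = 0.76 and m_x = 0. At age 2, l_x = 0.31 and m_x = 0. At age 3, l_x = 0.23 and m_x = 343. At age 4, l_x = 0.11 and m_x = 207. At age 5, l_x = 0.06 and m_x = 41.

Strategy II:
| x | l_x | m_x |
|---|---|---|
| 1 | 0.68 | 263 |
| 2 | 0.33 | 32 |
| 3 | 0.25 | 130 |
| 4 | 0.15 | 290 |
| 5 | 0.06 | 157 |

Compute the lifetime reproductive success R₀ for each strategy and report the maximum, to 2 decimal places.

Strategy I: R₀ = 0.76×0 + 0.31×0 + 0.23×343 + 0.11×207 + 0.06×41 = 104.1200
Strategy II: R₀ = 0.68×263 + 0.33×32 + 0.25×130 + 0.15×290 + 0.06×157 = 274.8200
Highest R₀: strategy II with 274.8200.

274.82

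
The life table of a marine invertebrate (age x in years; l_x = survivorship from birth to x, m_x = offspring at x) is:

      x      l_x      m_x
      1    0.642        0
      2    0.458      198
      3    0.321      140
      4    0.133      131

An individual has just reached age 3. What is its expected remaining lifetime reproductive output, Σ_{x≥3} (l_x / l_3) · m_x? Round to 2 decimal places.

194.28

l_3 = 0.321. Conditional survival from age 3 to x is l_x / l_3.
  x=3: (0.321/0.321) × 140 = 140.0000
  x=4: (0.133/0.321) × 131 = 54.2773
Sum = 140.0000 + 54.2773 = 194.2773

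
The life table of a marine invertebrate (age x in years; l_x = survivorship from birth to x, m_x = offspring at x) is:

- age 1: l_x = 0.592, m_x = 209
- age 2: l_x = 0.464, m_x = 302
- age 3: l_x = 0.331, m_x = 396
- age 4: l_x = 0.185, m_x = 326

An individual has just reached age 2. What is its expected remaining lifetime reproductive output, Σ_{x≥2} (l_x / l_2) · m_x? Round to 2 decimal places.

l_2 = 0.464. Conditional survival from age 2 to x is l_x / l_2.
  x=2: (0.464/0.464) × 302 = 302.0000
  x=3: (0.331/0.464) × 396 = 282.4914
  x=4: (0.185/0.464) × 326 = 129.9784
Sum = 302.0000 + 282.4914 + 129.9784 = 714.4698

714.47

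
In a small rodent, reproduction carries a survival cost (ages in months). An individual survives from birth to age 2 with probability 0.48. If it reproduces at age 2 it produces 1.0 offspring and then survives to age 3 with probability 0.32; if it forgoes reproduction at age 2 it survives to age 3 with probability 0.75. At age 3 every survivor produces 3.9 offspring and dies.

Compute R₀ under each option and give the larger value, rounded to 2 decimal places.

breed at age 2: R₀ = 0.48 × (1.0 + 0.32 × 3.9) = 0.48 × 2.2480 = 1.0790
delay to age 3: R₀ = 0.48 × (0.75 × 3.9) = 0.48 × 2.9250 = 1.4040
Higher: delay to age 3 (1.4040).

1.40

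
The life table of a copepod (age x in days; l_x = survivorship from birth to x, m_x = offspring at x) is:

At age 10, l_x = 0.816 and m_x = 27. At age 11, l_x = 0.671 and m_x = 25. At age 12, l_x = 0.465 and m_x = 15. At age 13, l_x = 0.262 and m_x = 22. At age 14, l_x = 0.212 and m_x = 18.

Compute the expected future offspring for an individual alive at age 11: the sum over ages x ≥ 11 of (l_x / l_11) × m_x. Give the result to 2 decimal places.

l_11 = 0.671. Conditional survival from age 11 to x is l_x / l_11.
  x=11: (0.671/0.671) × 25 = 25.0000
  x=12: (0.465/0.671) × 15 = 10.3949
  x=13: (0.262/0.671) × 22 = 8.5902
  x=14: (0.212/0.671) × 18 = 5.6870
Sum = 25.0000 + 10.3949 + 8.5902 + 5.6870 = 49.6721

49.67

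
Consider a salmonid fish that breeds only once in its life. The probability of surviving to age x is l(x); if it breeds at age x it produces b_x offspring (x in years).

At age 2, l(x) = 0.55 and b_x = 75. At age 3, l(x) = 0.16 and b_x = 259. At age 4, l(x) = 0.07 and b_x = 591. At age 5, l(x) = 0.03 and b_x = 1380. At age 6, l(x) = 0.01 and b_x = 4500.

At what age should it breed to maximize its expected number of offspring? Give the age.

Expected offspring if breeding at age x = l(x) × b_x:
  age 2: 0.55 × 75 = 41.250
  age 3: 0.16 × 259 = 41.440
  age 4: 0.07 × 591 = 41.370
  age 5: 0.03 × 1380 = 41.400
  age 6: 0.01 × 4500 = 45.000
Maximum at age 6 (45.000).

6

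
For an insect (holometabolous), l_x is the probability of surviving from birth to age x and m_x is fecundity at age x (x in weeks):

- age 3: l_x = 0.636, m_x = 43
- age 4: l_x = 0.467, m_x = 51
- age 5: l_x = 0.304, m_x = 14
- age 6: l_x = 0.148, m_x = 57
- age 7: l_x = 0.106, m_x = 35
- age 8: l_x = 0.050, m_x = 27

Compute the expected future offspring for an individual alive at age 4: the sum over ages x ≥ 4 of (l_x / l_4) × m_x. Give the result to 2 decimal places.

l_4 = 0.467. Conditional survival from age 4 to x is l_x / l_4.
  x=4: (0.467/0.467) × 51 = 51.0000
  x=5: (0.304/0.467) × 14 = 9.1135
  x=6: (0.148/0.467) × 57 = 18.0642
  x=7: (0.106/0.467) × 35 = 7.9443
  x=8: (0.050/0.467) × 27 = 2.8908
Sum = 51.0000 + 9.1135 + 18.0642 + 7.9443 + 2.8908 = 89.0128

89.01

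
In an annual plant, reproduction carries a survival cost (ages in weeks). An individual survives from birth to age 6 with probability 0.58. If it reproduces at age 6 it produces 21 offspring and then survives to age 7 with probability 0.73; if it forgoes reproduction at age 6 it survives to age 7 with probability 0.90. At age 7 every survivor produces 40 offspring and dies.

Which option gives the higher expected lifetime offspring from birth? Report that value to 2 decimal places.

breed at age 6: R₀ = 0.58 × (21 + 0.73 × 40) = 0.58 × 50.2000 = 29.1160
delay to age 7: R₀ = 0.58 × (0.90 × 40) = 0.58 × 36.0000 = 20.8800
Higher: breed at age 6 (29.1160).

29.12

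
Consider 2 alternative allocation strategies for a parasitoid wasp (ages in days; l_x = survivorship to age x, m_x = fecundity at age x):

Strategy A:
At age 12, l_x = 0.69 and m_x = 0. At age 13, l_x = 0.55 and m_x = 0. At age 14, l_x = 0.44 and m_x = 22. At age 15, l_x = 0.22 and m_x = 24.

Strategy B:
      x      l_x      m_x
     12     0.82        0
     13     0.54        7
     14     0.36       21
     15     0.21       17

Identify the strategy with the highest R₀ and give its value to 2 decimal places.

14.96

Strategy A: R₀ = 0.69×0 + 0.55×0 + 0.44×22 + 0.22×24 = 14.9600
Strategy B: R₀ = 0.82×0 + 0.54×7 + 0.36×21 + 0.21×17 = 14.9100
Highest R₀: strategy A with 14.9600.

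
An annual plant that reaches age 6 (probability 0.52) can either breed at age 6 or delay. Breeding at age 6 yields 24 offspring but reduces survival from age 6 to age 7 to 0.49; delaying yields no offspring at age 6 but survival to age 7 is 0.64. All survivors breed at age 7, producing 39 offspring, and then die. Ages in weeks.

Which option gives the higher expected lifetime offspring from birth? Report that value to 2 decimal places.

22.42

breed at age 6: R₀ = 0.52 × (24 + 0.49 × 39) = 0.52 × 43.1100 = 22.4172
delay to age 7: R₀ = 0.52 × (0.64 × 39) = 0.52 × 24.9600 = 12.9792
Higher: breed at age 6 (22.4172).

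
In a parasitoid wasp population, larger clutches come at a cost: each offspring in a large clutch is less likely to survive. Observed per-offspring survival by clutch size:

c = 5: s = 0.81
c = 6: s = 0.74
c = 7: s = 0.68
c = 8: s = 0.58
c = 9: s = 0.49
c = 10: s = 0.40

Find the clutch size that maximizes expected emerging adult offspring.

Expected emerging adult offspring = c × s(c):
  c=5: 5 × 0.81 = 4.050
  c=6: 6 × 0.74 = 4.440
  c=7: 7 × 0.68 = 4.760
  c=8: 8 × 0.58 = 4.640
  c=9: 9 × 0.49 = 4.410
  c=10: 10 × 0.40 = 4.000
Maximum at c = 7 (4.760 emerging adult offspring).

7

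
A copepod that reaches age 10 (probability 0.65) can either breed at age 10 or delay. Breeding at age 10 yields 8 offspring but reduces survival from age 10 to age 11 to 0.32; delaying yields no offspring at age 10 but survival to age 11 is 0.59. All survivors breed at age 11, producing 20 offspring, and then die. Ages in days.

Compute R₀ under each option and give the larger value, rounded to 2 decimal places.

breed at age 10: R₀ = 0.65 × (8 + 0.32 × 20) = 0.65 × 14.4000 = 9.3600
delay to age 11: R₀ = 0.65 × (0.59 × 20) = 0.65 × 11.8000 = 7.6700
Higher: breed at age 10 (9.3600).

9.36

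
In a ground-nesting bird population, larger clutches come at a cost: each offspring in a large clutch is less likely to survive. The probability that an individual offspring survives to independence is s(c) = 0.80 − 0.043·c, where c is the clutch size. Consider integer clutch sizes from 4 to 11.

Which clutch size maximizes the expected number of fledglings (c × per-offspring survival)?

Expected fledglings = c × s(c):
  c=4: 4 × 0.628 = 2.512
  c=5: 5 × 0.585 = 2.925
  c=6: 6 × 0.542 = 3.252
  c=7: 7 × 0.499 = 3.493
  c=8: 8 × 0.456 = 3.648
  c=9: 9 × 0.413 = 3.717
  c=10: 10 × 0.370 = 3.700
  c=11: 11 × 0.327 = 3.597
Maximum at c = 9 (3.717 fledglings).

9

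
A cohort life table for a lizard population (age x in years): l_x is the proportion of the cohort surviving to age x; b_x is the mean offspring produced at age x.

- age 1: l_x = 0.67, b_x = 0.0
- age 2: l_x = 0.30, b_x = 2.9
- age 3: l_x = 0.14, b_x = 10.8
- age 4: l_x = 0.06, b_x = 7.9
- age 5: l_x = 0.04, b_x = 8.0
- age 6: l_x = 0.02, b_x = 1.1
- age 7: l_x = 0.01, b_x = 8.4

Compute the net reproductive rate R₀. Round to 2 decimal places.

R₀ = Σ l_x b_x:
  age 1: 0.67 × 0.0 = 0.0000
  age 2: 0.30 × 2.9 = 0.8700
  age 3: 0.14 × 10.8 = 1.5120
  age 4: 0.06 × 7.9 = 0.4740
  age 5: 0.04 × 8.0 = 0.3200
  age 6: 0.02 × 1.1 = 0.0220
  age 7: 0.01 × 8.4 = 0.0840
R₀ = 0.0000 + 0.8700 + 1.5120 + 0.4740 + 0.3200 + 0.0220 + 0.0840 = 3.2820

3.28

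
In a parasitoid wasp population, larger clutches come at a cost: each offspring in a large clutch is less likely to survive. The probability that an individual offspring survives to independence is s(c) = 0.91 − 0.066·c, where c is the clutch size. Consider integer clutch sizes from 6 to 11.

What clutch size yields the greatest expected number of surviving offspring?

Expected surviving offspring = c × s(c):
  c=6: 6 × 0.514 = 3.084
  c=7: 7 × 0.448 = 3.136
  c=8: 8 × 0.382 = 3.056
  c=9: 9 × 0.316 = 2.844
  c=10: 10 × 0.250 = 2.500
  c=11: 11 × 0.184 = 2.024
Maximum at c = 7 (3.136 surviving offspring).

7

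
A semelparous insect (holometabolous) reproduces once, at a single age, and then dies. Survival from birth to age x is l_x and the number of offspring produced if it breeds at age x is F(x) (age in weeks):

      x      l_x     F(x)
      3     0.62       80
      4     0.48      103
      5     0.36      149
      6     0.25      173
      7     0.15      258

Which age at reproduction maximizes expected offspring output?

5

Expected offspring if breeding at age x = l_x × F(x):
  age 3: 0.62 × 80 = 49.600
  age 4: 0.48 × 103 = 49.440
  age 5: 0.36 × 149 = 53.640
  age 6: 0.25 × 173 = 43.250
  age 7: 0.15 × 258 = 38.700
Maximum at age 5 (53.640).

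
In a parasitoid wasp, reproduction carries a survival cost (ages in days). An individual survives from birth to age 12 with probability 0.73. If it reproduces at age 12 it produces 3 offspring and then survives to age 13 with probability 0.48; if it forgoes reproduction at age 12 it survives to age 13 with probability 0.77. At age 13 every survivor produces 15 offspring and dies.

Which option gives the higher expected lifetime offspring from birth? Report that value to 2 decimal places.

breed at age 12: R₀ = 0.73 × (3 + 0.48 × 15) = 0.73 × 10.2000 = 7.4460
delay to age 13: R₀ = 0.73 × (0.77 × 15) = 0.73 × 11.5500 = 8.4315
Higher: delay to age 13 (8.4315).

8.43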